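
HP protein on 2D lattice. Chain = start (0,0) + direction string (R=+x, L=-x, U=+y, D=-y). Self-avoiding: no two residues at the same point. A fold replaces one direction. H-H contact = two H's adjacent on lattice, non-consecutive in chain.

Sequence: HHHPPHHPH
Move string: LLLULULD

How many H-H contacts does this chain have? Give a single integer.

Positions: [(0, 0), (-1, 0), (-2, 0), (-3, 0), (-3, 1), (-4, 1), (-4, 2), (-5, 2), (-5, 1)]
H-H contact: residue 5 @(-4,1) - residue 8 @(-5, 1)

Answer: 1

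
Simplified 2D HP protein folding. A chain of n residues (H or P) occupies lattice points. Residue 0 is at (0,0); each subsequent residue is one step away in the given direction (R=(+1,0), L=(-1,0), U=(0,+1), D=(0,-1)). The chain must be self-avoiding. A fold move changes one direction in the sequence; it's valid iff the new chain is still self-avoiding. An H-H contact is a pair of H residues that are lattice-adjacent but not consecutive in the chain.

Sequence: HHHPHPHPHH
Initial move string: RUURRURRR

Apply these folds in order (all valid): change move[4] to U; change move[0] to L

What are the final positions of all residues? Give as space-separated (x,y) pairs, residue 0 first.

Answer: (0,0) (-1,0) (-1,1) (-1,2) (0,2) (0,3) (0,4) (1,4) (2,4) (3,4)

Derivation:
Initial moves: RUURRURRR
Fold: move[4]->U => RUURUURRR (positions: [(0, 0), (1, 0), (1, 1), (1, 2), (2, 2), (2, 3), (2, 4), (3, 4), (4, 4), (5, 4)])
Fold: move[0]->L => LUURUURRR (positions: [(0, 0), (-1, 0), (-1, 1), (-1, 2), (0, 2), (0, 3), (0, 4), (1, 4), (2, 4), (3, 4)])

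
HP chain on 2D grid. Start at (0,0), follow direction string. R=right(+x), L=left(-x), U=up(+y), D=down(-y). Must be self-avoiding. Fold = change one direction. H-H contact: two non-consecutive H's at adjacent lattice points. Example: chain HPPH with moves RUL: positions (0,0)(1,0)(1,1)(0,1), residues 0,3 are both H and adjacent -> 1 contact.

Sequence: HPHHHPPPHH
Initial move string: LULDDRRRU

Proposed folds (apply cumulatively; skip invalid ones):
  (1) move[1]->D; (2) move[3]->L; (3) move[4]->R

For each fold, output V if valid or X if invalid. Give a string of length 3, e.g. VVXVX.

Answer: VVX

Derivation:
Initial: LULDDRRRU -> [(0, 0), (-1, 0), (-1, 1), (-2, 1), (-2, 0), (-2, -1), (-1, -1), (0, -1), (1, -1), (1, 0)]
Fold 1: move[1]->D => LDLDDRRRU VALID
Fold 2: move[3]->L => LDLLDRRRU VALID
Fold 3: move[4]->R => LDLLRRRRU INVALID (collision), skipped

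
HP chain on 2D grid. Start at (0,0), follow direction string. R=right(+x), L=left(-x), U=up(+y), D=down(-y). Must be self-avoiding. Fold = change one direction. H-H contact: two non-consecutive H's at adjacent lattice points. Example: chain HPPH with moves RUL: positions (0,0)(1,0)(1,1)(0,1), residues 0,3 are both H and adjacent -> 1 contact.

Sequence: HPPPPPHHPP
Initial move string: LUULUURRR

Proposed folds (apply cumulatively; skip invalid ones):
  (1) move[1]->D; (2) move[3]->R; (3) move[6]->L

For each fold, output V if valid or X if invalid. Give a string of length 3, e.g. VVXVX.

Initial: LUULUURRR -> [(0, 0), (-1, 0), (-1, 1), (-1, 2), (-2, 2), (-2, 3), (-2, 4), (-1, 4), (0, 4), (1, 4)]
Fold 1: move[1]->D => LDULUURRR INVALID (collision), skipped
Fold 2: move[3]->R => LUURUURRR VALID
Fold 3: move[6]->L => LUURUULRR INVALID (collision), skipped

Answer: XVX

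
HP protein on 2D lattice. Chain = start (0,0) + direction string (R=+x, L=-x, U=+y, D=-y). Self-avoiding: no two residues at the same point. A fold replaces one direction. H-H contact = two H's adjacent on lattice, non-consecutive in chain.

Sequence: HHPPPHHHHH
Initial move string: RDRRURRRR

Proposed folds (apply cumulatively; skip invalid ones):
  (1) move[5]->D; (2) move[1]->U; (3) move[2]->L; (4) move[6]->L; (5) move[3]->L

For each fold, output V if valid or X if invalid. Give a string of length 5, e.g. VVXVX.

Initial: RDRRURRRR -> [(0, 0), (1, 0), (1, -1), (2, -1), (3, -1), (3, 0), (4, 0), (5, 0), (6, 0), (7, 0)]
Fold 1: move[5]->D => RDRRUDRRR INVALID (collision), skipped
Fold 2: move[1]->U => RURRURRRR VALID
Fold 3: move[2]->L => RULRURRRR INVALID (collision), skipped
Fold 4: move[6]->L => RURRURLRR INVALID (collision), skipped
Fold 5: move[3]->L => RURLURRRR INVALID (collision), skipped

Answer: XVXXX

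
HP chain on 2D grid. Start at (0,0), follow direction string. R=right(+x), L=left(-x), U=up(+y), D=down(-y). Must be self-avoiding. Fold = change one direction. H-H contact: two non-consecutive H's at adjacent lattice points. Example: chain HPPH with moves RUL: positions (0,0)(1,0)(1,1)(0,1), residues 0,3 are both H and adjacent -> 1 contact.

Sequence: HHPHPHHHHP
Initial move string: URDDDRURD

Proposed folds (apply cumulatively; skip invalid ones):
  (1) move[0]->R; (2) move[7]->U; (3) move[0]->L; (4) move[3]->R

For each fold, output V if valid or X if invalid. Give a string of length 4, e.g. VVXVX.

Answer: VXXV

Derivation:
Initial: URDDDRURD -> [(0, 0), (0, 1), (1, 1), (1, 0), (1, -1), (1, -2), (2, -2), (2, -1), (3, -1), (3, -2)]
Fold 1: move[0]->R => RRDDDRURD VALID
Fold 2: move[7]->U => RRDDDRUUD INVALID (collision), skipped
Fold 3: move[0]->L => LRDDDRURD INVALID (collision), skipped
Fold 4: move[3]->R => RRDRDRURD VALID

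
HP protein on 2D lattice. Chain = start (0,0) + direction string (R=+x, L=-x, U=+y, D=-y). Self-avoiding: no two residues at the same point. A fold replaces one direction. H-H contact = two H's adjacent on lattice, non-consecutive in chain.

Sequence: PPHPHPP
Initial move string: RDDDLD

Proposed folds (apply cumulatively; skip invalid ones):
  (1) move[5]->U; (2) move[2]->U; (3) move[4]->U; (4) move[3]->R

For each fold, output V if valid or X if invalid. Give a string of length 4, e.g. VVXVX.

Answer: VXXX

Derivation:
Initial: RDDDLD -> [(0, 0), (1, 0), (1, -1), (1, -2), (1, -3), (0, -3), (0, -4)]
Fold 1: move[5]->U => RDDDLU VALID
Fold 2: move[2]->U => RDUDLU INVALID (collision), skipped
Fold 3: move[4]->U => RDDDUU INVALID (collision), skipped
Fold 4: move[3]->R => RDDRLU INVALID (collision), skipped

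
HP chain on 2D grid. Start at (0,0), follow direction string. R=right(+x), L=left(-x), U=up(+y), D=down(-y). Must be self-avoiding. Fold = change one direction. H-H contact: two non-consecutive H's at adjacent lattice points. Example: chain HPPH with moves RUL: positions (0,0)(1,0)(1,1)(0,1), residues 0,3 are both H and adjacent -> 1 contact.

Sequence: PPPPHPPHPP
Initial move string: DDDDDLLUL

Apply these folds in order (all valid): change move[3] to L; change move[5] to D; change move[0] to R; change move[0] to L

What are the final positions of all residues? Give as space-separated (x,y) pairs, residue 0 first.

Initial moves: DDDDDLLUL
Fold: move[3]->L => DDDLDLLUL (positions: [(0, 0), (0, -1), (0, -2), (0, -3), (-1, -3), (-1, -4), (-2, -4), (-3, -4), (-3, -3), (-4, -3)])
Fold: move[5]->D => DDDLDDLUL (positions: [(0, 0), (0, -1), (0, -2), (0, -3), (-1, -3), (-1, -4), (-1, -5), (-2, -5), (-2, -4), (-3, -4)])
Fold: move[0]->R => RDDLDDLUL (positions: [(0, 0), (1, 0), (1, -1), (1, -2), (0, -2), (0, -3), (0, -4), (-1, -4), (-1, -3), (-2, -3)])
Fold: move[0]->L => LDDLDDLUL (positions: [(0, 0), (-1, 0), (-1, -1), (-1, -2), (-2, -2), (-2, -3), (-2, -4), (-3, -4), (-3, -3), (-4, -3)])

Answer: (0,0) (-1,0) (-1,-1) (-1,-2) (-2,-2) (-2,-3) (-2,-4) (-3,-4) (-3,-3) (-4,-3)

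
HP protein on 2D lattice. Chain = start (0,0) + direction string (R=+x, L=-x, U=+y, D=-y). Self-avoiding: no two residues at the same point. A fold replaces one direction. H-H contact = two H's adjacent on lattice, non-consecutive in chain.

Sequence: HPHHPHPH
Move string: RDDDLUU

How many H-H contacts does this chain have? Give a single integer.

Positions: [(0, 0), (1, 0), (1, -1), (1, -2), (1, -3), (0, -3), (0, -2), (0, -1)]
H-H contact: residue 0 @(0,0) - residue 7 @(0, -1)
H-H contact: residue 2 @(1,-1) - residue 7 @(0, -1)

Answer: 2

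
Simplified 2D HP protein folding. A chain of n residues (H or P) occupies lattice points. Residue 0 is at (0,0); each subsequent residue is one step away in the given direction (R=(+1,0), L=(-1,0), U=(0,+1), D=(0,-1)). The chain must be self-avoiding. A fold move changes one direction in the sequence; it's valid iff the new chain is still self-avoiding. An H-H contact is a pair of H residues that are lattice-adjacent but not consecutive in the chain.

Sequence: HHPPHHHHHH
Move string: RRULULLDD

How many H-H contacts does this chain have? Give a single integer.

Positions: [(0, 0), (1, 0), (2, 0), (2, 1), (1, 1), (1, 2), (0, 2), (-1, 2), (-1, 1), (-1, 0)]
H-H contact: residue 0 @(0,0) - residue 9 @(-1, 0)
H-H contact: residue 1 @(1,0) - residue 4 @(1, 1)

Answer: 2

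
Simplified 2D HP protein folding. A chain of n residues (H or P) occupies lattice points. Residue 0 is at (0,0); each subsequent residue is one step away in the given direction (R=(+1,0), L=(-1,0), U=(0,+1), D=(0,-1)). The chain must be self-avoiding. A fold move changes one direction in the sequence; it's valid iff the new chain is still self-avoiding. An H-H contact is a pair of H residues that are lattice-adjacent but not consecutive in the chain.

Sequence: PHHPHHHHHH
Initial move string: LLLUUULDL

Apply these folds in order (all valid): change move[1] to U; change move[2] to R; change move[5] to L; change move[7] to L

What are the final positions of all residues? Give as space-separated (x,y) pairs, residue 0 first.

Answer: (0,0) (-1,0) (-1,1) (0,1) (0,2) (0,3) (-1,3) (-2,3) (-3,3) (-4,3)

Derivation:
Initial moves: LLLUUULDL
Fold: move[1]->U => LULUUULDL (positions: [(0, 0), (-1, 0), (-1, 1), (-2, 1), (-2, 2), (-2, 3), (-2, 4), (-3, 4), (-3, 3), (-4, 3)])
Fold: move[2]->R => LURUUULDL (positions: [(0, 0), (-1, 0), (-1, 1), (0, 1), (0, 2), (0, 3), (0, 4), (-1, 4), (-1, 3), (-2, 3)])
Fold: move[5]->L => LURUULLDL (positions: [(0, 0), (-1, 0), (-1, 1), (0, 1), (0, 2), (0, 3), (-1, 3), (-2, 3), (-2, 2), (-3, 2)])
Fold: move[7]->L => LURUULLLL (positions: [(0, 0), (-1, 0), (-1, 1), (0, 1), (0, 2), (0, 3), (-1, 3), (-2, 3), (-3, 3), (-4, 3)])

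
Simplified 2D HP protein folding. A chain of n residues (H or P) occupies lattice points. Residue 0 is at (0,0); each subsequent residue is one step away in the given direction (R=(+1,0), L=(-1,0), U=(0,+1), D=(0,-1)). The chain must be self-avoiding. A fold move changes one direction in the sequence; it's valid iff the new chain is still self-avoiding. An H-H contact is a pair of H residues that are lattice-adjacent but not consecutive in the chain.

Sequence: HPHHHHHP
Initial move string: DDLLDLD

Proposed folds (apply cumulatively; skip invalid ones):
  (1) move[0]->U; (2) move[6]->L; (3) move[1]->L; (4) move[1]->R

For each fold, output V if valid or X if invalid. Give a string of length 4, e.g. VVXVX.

Initial: DDLLDLD -> [(0, 0), (0, -1), (0, -2), (-1, -2), (-2, -2), (-2, -3), (-3, -3), (-3, -4)]
Fold 1: move[0]->U => UDLLDLD INVALID (collision), skipped
Fold 2: move[6]->L => DDLLDLL VALID
Fold 3: move[1]->L => DLLLDLL VALID
Fold 4: move[1]->R => DRLLDLL INVALID (collision), skipped

Answer: XVVX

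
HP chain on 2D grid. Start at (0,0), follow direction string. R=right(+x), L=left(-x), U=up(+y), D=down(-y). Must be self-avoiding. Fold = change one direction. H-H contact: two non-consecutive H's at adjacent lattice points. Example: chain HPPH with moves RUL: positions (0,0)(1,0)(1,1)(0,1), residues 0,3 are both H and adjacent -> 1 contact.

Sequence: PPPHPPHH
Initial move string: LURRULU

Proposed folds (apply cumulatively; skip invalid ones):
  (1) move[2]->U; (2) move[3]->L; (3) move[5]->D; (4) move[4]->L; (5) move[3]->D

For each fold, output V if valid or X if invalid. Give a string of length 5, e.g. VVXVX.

Answer: VVXVX

Derivation:
Initial: LURRULU -> [(0, 0), (-1, 0), (-1, 1), (0, 1), (1, 1), (1, 2), (0, 2), (0, 3)]
Fold 1: move[2]->U => LUURULU VALID
Fold 2: move[3]->L => LUULULU VALID
Fold 3: move[5]->D => LUULUDU INVALID (collision), skipped
Fold 4: move[4]->L => LUULLLU VALID
Fold 5: move[3]->D => LUUDLLU INVALID (collision), skipped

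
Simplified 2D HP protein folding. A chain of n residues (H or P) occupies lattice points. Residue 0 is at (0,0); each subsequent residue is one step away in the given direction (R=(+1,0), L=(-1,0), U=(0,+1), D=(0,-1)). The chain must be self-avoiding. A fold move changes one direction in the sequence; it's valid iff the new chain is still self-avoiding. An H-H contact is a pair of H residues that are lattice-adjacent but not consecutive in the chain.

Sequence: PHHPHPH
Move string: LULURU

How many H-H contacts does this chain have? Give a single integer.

Answer: 0

Derivation:
Positions: [(0, 0), (-1, 0), (-1, 1), (-2, 1), (-2, 2), (-1, 2), (-1, 3)]
No H-H contacts found.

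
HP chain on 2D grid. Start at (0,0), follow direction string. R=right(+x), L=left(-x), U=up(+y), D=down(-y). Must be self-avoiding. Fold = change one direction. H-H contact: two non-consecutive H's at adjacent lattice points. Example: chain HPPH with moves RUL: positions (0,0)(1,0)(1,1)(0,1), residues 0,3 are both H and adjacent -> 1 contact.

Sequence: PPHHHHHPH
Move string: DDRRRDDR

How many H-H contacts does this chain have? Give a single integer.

Positions: [(0, 0), (0, -1), (0, -2), (1, -2), (2, -2), (3, -2), (3, -3), (3, -4), (4, -4)]
No H-H contacts found.

Answer: 0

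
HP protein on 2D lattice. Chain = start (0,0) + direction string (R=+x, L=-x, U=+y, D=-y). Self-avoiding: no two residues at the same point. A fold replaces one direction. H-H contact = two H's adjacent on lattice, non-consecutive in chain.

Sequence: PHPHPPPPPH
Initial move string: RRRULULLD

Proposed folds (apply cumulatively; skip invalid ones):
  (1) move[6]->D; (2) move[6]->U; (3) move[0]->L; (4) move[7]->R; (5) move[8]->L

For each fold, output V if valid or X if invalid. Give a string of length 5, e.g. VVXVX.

Answer: XVXVX

Derivation:
Initial: RRRULULLD -> [(0, 0), (1, 0), (2, 0), (3, 0), (3, 1), (2, 1), (2, 2), (1, 2), (0, 2), (0, 1)]
Fold 1: move[6]->D => RRRULUDLD INVALID (collision), skipped
Fold 2: move[6]->U => RRRULUULD VALID
Fold 3: move[0]->L => LRRULUULD INVALID (collision), skipped
Fold 4: move[7]->R => RRRULUURD VALID
Fold 5: move[8]->L => RRRULUURL INVALID (collision), skipped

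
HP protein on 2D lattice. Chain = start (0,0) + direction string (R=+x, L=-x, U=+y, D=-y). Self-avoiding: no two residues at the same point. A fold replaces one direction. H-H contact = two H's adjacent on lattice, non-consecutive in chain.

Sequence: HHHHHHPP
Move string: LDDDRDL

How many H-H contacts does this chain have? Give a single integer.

Answer: 0

Derivation:
Positions: [(0, 0), (-1, 0), (-1, -1), (-1, -2), (-1, -3), (0, -3), (0, -4), (-1, -4)]
No H-H contacts found.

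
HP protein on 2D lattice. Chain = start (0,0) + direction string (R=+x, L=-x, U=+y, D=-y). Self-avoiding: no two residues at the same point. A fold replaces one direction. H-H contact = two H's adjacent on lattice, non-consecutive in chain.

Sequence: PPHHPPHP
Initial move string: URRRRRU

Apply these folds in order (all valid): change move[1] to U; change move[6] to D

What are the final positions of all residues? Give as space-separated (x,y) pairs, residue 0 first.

Initial moves: URRRRRU
Fold: move[1]->U => UURRRRU (positions: [(0, 0), (0, 1), (0, 2), (1, 2), (2, 2), (3, 2), (4, 2), (4, 3)])
Fold: move[6]->D => UURRRRD (positions: [(0, 0), (0, 1), (0, 2), (1, 2), (2, 2), (3, 2), (4, 2), (4, 1)])

Answer: (0,0) (0,1) (0,2) (1,2) (2,2) (3,2) (4,2) (4,1)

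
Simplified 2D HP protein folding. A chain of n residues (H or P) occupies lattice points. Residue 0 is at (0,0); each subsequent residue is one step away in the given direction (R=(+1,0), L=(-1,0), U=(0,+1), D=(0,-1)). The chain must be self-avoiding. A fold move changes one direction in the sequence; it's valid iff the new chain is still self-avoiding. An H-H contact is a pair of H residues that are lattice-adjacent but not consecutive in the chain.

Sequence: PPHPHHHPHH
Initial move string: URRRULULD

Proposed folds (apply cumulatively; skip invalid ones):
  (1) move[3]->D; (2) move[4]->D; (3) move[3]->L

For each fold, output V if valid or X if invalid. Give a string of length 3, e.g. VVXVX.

Answer: XXX

Derivation:
Initial: URRRULULD -> [(0, 0), (0, 1), (1, 1), (2, 1), (3, 1), (3, 2), (2, 2), (2, 3), (1, 3), (1, 2)]
Fold 1: move[3]->D => URRDULULD INVALID (collision), skipped
Fold 2: move[4]->D => URRRDLULD INVALID (collision), skipped
Fold 3: move[3]->L => URRLULULD INVALID (collision), skipped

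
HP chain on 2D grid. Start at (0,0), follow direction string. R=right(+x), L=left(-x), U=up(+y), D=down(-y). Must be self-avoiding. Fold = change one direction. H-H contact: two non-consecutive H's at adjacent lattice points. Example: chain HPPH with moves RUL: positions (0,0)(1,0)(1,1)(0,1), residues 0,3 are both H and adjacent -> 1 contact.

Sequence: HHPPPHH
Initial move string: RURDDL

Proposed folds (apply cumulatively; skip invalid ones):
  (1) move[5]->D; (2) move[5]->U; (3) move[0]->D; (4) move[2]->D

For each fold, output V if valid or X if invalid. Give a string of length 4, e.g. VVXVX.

Initial: RURDDL -> [(0, 0), (1, 0), (1, 1), (2, 1), (2, 0), (2, -1), (1, -1)]
Fold 1: move[5]->D => RURDDD VALID
Fold 2: move[5]->U => RURDDU INVALID (collision), skipped
Fold 3: move[0]->D => DURDDD INVALID (collision), skipped
Fold 4: move[2]->D => RUDDDD INVALID (collision), skipped

Answer: VXXX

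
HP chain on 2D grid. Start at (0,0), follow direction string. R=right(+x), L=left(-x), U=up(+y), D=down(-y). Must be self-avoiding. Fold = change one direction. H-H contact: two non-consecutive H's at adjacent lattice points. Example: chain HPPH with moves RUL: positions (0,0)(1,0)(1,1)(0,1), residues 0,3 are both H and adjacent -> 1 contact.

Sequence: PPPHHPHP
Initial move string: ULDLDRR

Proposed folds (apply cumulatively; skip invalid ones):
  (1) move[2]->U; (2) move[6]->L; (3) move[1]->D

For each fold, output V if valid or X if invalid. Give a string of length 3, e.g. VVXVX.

Answer: XXX

Derivation:
Initial: ULDLDRR -> [(0, 0), (0, 1), (-1, 1), (-1, 0), (-2, 0), (-2, -1), (-1, -1), (0, -1)]
Fold 1: move[2]->U => ULULDRR INVALID (collision), skipped
Fold 2: move[6]->L => ULDLDRL INVALID (collision), skipped
Fold 3: move[1]->D => UDDLDRR INVALID (collision), skipped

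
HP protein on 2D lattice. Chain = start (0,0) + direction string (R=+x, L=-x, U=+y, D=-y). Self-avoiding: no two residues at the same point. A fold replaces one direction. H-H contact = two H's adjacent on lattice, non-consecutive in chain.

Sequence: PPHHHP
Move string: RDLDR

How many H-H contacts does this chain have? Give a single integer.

Positions: [(0, 0), (1, 0), (1, -1), (0, -1), (0, -2), (1, -2)]
No H-H contacts found.

Answer: 0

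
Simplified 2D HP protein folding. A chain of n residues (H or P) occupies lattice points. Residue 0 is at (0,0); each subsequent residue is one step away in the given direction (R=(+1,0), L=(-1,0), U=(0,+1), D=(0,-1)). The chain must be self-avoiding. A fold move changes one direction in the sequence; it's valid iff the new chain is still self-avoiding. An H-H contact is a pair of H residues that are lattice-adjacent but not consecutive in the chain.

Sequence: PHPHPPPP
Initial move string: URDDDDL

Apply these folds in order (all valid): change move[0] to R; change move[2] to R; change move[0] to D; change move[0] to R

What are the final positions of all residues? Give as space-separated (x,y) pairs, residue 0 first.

Answer: (0,0) (1,0) (2,0) (3,0) (3,-1) (3,-2) (3,-3) (2,-3)

Derivation:
Initial moves: URDDDDL
Fold: move[0]->R => RRDDDDL (positions: [(0, 0), (1, 0), (2, 0), (2, -1), (2, -2), (2, -3), (2, -4), (1, -4)])
Fold: move[2]->R => RRRDDDL (positions: [(0, 0), (1, 0), (2, 0), (3, 0), (3, -1), (3, -2), (3, -3), (2, -3)])
Fold: move[0]->D => DRRDDDL (positions: [(0, 0), (0, -1), (1, -1), (2, -1), (2, -2), (2, -3), (2, -4), (1, -4)])
Fold: move[0]->R => RRRDDDL (positions: [(0, 0), (1, 0), (2, 0), (3, 0), (3, -1), (3, -2), (3, -3), (2, -3)])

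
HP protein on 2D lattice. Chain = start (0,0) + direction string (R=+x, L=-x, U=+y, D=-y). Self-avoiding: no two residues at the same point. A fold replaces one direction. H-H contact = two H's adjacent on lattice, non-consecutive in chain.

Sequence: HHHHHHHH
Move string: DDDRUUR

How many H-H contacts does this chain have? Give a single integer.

Positions: [(0, 0), (0, -1), (0, -2), (0, -3), (1, -3), (1, -2), (1, -1), (2, -1)]
H-H contact: residue 1 @(0,-1) - residue 6 @(1, -1)
H-H contact: residue 2 @(0,-2) - residue 5 @(1, -2)

Answer: 2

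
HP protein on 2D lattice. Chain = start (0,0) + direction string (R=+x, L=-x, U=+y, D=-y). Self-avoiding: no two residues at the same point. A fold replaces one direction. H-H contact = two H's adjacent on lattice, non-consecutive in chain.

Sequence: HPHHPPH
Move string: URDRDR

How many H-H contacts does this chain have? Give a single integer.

Positions: [(0, 0), (0, 1), (1, 1), (1, 0), (2, 0), (2, -1), (3, -1)]
H-H contact: residue 0 @(0,0) - residue 3 @(1, 0)

Answer: 1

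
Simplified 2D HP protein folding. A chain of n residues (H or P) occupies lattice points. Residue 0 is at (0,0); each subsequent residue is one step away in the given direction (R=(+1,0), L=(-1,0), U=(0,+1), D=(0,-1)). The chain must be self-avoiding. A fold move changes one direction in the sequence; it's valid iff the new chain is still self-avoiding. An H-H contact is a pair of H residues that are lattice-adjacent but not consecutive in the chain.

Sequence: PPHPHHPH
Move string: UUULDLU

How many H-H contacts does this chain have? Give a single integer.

Answer: 2

Derivation:
Positions: [(0, 0), (0, 1), (0, 2), (0, 3), (-1, 3), (-1, 2), (-2, 2), (-2, 3)]
H-H contact: residue 2 @(0,2) - residue 5 @(-1, 2)
H-H contact: residue 4 @(-1,3) - residue 7 @(-2, 3)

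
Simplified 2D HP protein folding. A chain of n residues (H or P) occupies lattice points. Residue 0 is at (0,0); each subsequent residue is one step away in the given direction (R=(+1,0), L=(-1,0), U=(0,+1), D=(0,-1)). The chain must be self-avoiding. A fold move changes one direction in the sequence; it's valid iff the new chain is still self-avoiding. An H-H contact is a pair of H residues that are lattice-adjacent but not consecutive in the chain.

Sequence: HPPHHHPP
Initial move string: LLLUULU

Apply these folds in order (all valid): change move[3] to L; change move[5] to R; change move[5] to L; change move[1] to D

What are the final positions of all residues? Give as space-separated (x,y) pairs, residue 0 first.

Initial moves: LLLUULU
Fold: move[3]->L => LLLLULU (positions: [(0, 0), (-1, 0), (-2, 0), (-3, 0), (-4, 0), (-4, 1), (-5, 1), (-5, 2)])
Fold: move[5]->R => LLLLURU (positions: [(0, 0), (-1, 0), (-2, 0), (-3, 0), (-4, 0), (-4, 1), (-3, 1), (-3, 2)])
Fold: move[5]->L => LLLLULU (positions: [(0, 0), (-1, 0), (-2, 0), (-3, 0), (-4, 0), (-4, 1), (-5, 1), (-5, 2)])
Fold: move[1]->D => LDLLULU (positions: [(0, 0), (-1, 0), (-1, -1), (-2, -1), (-3, -1), (-3, 0), (-4, 0), (-4, 1)])

Answer: (0,0) (-1,0) (-1,-1) (-2,-1) (-3,-1) (-3,0) (-4,0) (-4,1)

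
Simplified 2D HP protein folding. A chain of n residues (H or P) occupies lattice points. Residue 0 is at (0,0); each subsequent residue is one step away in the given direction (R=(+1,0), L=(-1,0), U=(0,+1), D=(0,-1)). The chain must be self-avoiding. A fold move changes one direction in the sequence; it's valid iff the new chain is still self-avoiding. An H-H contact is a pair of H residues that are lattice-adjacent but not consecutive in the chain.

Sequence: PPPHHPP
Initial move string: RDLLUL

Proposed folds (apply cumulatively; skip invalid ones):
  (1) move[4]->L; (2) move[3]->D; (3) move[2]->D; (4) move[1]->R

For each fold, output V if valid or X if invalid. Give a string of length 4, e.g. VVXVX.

Answer: VVVV

Derivation:
Initial: RDLLUL -> [(0, 0), (1, 0), (1, -1), (0, -1), (-1, -1), (-1, 0), (-2, 0)]
Fold 1: move[4]->L => RDLLLL VALID
Fold 2: move[3]->D => RDLDLL VALID
Fold 3: move[2]->D => RDDDLL VALID
Fold 4: move[1]->R => RRDDLL VALID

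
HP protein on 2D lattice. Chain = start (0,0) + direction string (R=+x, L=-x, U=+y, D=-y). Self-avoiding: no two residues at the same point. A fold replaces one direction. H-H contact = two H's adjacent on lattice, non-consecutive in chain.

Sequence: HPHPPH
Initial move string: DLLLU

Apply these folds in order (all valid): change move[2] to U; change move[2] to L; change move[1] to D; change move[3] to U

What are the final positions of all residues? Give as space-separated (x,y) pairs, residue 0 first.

Answer: (0,0) (0,-1) (0,-2) (-1,-2) (-1,-1) (-1,0)

Derivation:
Initial moves: DLLLU
Fold: move[2]->U => DLULU (positions: [(0, 0), (0, -1), (-1, -1), (-1, 0), (-2, 0), (-2, 1)])
Fold: move[2]->L => DLLLU (positions: [(0, 0), (0, -1), (-1, -1), (-2, -1), (-3, -1), (-3, 0)])
Fold: move[1]->D => DDLLU (positions: [(0, 0), (0, -1), (0, -2), (-1, -2), (-2, -2), (-2, -1)])
Fold: move[3]->U => DDLUU (positions: [(0, 0), (0, -1), (0, -2), (-1, -2), (-1, -1), (-1, 0)])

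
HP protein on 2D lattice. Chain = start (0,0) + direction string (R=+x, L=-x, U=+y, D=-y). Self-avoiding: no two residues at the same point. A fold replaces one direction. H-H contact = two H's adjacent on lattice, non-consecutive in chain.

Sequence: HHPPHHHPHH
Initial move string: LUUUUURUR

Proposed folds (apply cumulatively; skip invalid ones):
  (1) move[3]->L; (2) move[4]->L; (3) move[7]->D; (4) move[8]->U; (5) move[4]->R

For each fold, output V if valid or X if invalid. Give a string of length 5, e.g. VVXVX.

Answer: VVXVX

Derivation:
Initial: LUUUUURUR -> [(0, 0), (-1, 0), (-1, 1), (-1, 2), (-1, 3), (-1, 4), (-1, 5), (0, 5), (0, 6), (1, 6)]
Fold 1: move[3]->L => LUULUURUR VALID
Fold 2: move[4]->L => LUULLURUR VALID
Fold 3: move[7]->D => LUULLURDR INVALID (collision), skipped
Fold 4: move[8]->U => LUULLURUU VALID
Fold 5: move[4]->R => LUULRURUU INVALID (collision), skipped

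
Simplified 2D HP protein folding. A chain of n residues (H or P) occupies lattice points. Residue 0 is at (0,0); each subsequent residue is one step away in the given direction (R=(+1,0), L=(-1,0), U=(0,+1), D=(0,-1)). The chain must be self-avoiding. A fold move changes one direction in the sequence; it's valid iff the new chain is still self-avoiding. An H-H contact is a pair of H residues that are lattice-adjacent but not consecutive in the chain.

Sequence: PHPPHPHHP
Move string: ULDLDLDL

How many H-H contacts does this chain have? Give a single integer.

Positions: [(0, 0), (0, 1), (-1, 1), (-1, 0), (-2, 0), (-2, -1), (-3, -1), (-3, -2), (-4, -2)]
No H-H contacts found.

Answer: 0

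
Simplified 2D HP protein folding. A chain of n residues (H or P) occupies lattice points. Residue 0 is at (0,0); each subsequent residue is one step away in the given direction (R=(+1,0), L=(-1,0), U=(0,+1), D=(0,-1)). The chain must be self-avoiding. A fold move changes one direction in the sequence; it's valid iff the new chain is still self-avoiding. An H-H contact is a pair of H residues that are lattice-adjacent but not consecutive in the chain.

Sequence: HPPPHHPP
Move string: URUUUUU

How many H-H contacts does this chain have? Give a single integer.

Positions: [(0, 0), (0, 1), (1, 1), (1, 2), (1, 3), (1, 4), (1, 5), (1, 6)]
No H-H contacts found.

Answer: 0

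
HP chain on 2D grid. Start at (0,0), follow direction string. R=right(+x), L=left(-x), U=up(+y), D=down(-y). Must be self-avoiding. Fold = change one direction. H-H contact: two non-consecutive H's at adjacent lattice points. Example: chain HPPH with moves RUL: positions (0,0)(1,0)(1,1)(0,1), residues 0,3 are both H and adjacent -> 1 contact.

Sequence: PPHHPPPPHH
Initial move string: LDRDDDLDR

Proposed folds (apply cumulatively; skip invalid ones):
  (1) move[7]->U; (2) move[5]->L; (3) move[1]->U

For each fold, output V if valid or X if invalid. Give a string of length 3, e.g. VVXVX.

Initial: LDRDDDLDR -> [(0, 0), (-1, 0), (-1, -1), (0, -1), (0, -2), (0, -3), (0, -4), (-1, -4), (-1, -5), (0, -5)]
Fold 1: move[7]->U => LDRDDDLUR INVALID (collision), skipped
Fold 2: move[5]->L => LDRDDLLDR VALID
Fold 3: move[1]->U => LURDDLLDR INVALID (collision), skipped

Answer: XVX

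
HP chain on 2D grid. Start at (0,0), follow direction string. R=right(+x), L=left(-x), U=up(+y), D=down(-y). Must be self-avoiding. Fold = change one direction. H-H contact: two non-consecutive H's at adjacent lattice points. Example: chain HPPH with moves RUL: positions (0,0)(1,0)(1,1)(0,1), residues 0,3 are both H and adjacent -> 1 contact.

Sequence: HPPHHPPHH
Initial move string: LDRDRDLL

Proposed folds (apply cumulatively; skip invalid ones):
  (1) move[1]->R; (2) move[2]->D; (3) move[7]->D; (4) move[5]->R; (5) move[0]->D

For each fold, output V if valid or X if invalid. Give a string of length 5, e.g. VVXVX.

Initial: LDRDRDLL -> [(0, 0), (-1, 0), (-1, -1), (0, -1), (0, -2), (1, -2), (1, -3), (0, -3), (-1, -3)]
Fold 1: move[1]->R => LRRDRDLL INVALID (collision), skipped
Fold 2: move[2]->D => LDDDRDLL VALID
Fold 3: move[7]->D => LDDDRDLD VALID
Fold 4: move[5]->R => LDDDRRLD INVALID (collision), skipped
Fold 5: move[0]->D => DDDDRDLD VALID

Answer: XVVXV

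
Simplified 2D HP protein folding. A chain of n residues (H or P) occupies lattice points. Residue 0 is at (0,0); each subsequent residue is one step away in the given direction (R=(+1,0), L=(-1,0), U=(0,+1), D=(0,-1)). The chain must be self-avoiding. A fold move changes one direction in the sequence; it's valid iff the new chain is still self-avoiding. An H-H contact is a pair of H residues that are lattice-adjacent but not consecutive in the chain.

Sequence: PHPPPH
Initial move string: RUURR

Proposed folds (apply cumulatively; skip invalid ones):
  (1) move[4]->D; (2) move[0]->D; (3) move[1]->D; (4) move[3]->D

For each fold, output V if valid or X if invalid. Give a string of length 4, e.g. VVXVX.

Answer: VXXX

Derivation:
Initial: RUURR -> [(0, 0), (1, 0), (1, 1), (1, 2), (2, 2), (3, 2)]
Fold 1: move[4]->D => RUURD VALID
Fold 2: move[0]->D => DUURD INVALID (collision), skipped
Fold 3: move[1]->D => RDURD INVALID (collision), skipped
Fold 4: move[3]->D => RUUDD INVALID (collision), skipped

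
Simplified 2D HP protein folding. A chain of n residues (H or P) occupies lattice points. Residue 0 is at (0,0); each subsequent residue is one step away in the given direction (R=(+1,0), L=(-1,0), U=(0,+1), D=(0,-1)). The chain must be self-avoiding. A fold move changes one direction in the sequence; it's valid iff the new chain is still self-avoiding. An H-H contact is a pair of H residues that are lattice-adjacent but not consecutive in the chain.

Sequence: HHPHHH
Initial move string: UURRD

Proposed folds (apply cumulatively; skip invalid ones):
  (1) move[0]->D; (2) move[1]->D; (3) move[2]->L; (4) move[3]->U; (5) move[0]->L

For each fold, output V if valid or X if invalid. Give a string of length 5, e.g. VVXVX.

Answer: XXXXV

Derivation:
Initial: UURRD -> [(0, 0), (0, 1), (0, 2), (1, 2), (2, 2), (2, 1)]
Fold 1: move[0]->D => DURRD INVALID (collision), skipped
Fold 2: move[1]->D => UDRRD INVALID (collision), skipped
Fold 3: move[2]->L => UULRD INVALID (collision), skipped
Fold 4: move[3]->U => UURUD INVALID (collision), skipped
Fold 5: move[0]->L => LURRD VALID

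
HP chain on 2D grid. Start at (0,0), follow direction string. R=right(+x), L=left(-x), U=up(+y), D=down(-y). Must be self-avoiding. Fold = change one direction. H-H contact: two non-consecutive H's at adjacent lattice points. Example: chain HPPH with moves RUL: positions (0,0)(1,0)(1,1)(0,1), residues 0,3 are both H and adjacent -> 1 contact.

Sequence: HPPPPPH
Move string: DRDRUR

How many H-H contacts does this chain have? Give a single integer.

Positions: [(0, 0), (0, -1), (1, -1), (1, -2), (2, -2), (2, -1), (3, -1)]
No H-H contacts found.

Answer: 0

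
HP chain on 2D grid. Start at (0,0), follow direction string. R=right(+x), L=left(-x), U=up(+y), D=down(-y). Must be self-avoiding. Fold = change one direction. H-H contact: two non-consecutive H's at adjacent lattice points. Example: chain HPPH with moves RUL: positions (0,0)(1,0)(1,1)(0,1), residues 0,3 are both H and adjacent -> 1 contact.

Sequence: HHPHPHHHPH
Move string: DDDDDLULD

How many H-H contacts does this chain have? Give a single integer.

Positions: [(0, 0), (0, -1), (0, -2), (0, -3), (0, -4), (0, -5), (-1, -5), (-1, -4), (-2, -4), (-2, -5)]
H-H contact: residue 6 @(-1,-5) - residue 9 @(-2, -5)

Answer: 1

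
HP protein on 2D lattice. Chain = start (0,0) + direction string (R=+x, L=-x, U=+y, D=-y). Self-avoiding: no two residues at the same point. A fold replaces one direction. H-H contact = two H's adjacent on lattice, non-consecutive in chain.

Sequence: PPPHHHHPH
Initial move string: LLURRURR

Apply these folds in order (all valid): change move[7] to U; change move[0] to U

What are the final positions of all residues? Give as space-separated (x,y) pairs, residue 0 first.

Answer: (0,0) (0,1) (-1,1) (-1,2) (0,2) (1,2) (1,3) (2,3) (2,4)

Derivation:
Initial moves: LLURRURR
Fold: move[7]->U => LLURRURU (positions: [(0, 0), (-1, 0), (-2, 0), (-2, 1), (-1, 1), (0, 1), (0, 2), (1, 2), (1, 3)])
Fold: move[0]->U => ULURRURU (positions: [(0, 0), (0, 1), (-1, 1), (-1, 2), (0, 2), (1, 2), (1, 3), (2, 3), (2, 4)])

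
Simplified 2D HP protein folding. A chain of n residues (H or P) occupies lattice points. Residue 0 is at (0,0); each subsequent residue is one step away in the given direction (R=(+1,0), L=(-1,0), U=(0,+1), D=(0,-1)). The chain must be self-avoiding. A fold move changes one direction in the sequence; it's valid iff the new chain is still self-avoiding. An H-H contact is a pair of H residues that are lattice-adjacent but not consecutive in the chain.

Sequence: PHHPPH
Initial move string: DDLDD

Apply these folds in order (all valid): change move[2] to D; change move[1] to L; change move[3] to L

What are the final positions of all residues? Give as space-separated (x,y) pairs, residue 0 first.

Answer: (0,0) (0,-1) (-1,-1) (-1,-2) (-2,-2) (-2,-3)

Derivation:
Initial moves: DDLDD
Fold: move[2]->D => DDDDD (positions: [(0, 0), (0, -1), (0, -2), (0, -3), (0, -4), (0, -5)])
Fold: move[1]->L => DLDDD (positions: [(0, 0), (0, -1), (-1, -1), (-1, -2), (-1, -3), (-1, -4)])
Fold: move[3]->L => DLDLD (positions: [(0, 0), (0, -1), (-1, -1), (-1, -2), (-2, -2), (-2, -3)])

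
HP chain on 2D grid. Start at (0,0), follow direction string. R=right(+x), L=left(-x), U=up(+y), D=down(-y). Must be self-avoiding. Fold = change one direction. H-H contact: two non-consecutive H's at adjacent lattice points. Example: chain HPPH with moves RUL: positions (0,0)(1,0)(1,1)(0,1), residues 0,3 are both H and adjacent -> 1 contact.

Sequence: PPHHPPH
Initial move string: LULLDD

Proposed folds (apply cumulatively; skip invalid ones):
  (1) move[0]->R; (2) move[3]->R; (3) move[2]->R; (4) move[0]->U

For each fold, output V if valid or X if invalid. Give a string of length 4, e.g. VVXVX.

Initial: LULLDD -> [(0, 0), (-1, 0), (-1, 1), (-2, 1), (-3, 1), (-3, 0), (-3, -1)]
Fold 1: move[0]->R => RULLDD VALID
Fold 2: move[3]->R => RULRDD INVALID (collision), skipped
Fold 3: move[2]->R => RURLDD INVALID (collision), skipped
Fold 4: move[0]->U => UULLDD VALID

Answer: VXXV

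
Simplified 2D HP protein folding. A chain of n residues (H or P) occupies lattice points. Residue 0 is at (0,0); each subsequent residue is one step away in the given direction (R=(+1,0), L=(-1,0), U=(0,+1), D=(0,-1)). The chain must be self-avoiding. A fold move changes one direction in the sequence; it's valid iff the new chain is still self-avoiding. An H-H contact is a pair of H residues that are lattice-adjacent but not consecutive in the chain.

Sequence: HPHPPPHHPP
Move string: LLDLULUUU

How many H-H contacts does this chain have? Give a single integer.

Positions: [(0, 0), (-1, 0), (-2, 0), (-2, -1), (-3, -1), (-3, 0), (-4, 0), (-4, 1), (-4, 2), (-4, 3)]
No H-H contacts found.

Answer: 0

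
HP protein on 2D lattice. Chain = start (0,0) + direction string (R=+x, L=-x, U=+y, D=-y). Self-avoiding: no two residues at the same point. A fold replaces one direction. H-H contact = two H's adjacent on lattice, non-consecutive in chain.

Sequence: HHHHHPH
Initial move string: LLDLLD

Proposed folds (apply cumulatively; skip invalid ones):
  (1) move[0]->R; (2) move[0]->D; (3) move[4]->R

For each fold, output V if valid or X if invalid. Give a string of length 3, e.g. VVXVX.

Answer: XVX

Derivation:
Initial: LLDLLD -> [(0, 0), (-1, 0), (-2, 0), (-2, -1), (-3, -1), (-4, -1), (-4, -2)]
Fold 1: move[0]->R => RLDLLD INVALID (collision), skipped
Fold 2: move[0]->D => DLDLLD VALID
Fold 3: move[4]->R => DLDLRD INVALID (collision), skipped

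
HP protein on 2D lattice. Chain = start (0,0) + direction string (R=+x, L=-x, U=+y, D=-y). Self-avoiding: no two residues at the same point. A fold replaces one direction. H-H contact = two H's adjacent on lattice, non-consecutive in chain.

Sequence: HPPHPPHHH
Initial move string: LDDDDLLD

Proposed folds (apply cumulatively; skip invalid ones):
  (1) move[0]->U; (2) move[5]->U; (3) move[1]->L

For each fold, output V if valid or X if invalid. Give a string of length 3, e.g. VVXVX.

Initial: LDDDDLLD -> [(0, 0), (-1, 0), (-1, -1), (-1, -2), (-1, -3), (-1, -4), (-2, -4), (-3, -4), (-3, -5)]
Fold 1: move[0]->U => UDDDDLLD INVALID (collision), skipped
Fold 2: move[5]->U => LDDDDULD INVALID (collision), skipped
Fold 3: move[1]->L => LLDDDLLD VALID

Answer: XXV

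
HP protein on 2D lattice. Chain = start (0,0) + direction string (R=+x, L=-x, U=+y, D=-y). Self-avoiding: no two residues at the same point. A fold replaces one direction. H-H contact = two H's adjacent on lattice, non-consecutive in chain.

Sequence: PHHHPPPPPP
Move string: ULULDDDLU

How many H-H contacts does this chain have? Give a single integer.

Answer: 0

Derivation:
Positions: [(0, 0), (0, 1), (-1, 1), (-1, 2), (-2, 2), (-2, 1), (-2, 0), (-2, -1), (-3, -1), (-3, 0)]
No H-H contacts found.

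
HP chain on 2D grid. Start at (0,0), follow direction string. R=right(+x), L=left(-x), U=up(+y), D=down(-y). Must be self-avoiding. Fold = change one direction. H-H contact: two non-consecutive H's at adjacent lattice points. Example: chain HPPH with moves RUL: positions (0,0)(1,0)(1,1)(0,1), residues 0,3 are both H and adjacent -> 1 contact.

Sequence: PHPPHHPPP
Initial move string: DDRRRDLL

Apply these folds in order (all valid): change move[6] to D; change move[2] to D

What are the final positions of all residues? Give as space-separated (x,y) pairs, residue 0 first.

Answer: (0,0) (0,-1) (0,-2) (0,-3) (1,-3) (2,-3) (2,-4) (2,-5) (1,-5)

Derivation:
Initial moves: DDRRRDLL
Fold: move[6]->D => DDRRRDDL (positions: [(0, 0), (0, -1), (0, -2), (1, -2), (2, -2), (3, -2), (3, -3), (3, -4), (2, -4)])
Fold: move[2]->D => DDDRRDDL (positions: [(0, 0), (0, -1), (0, -2), (0, -3), (1, -3), (2, -3), (2, -4), (2, -5), (1, -5)])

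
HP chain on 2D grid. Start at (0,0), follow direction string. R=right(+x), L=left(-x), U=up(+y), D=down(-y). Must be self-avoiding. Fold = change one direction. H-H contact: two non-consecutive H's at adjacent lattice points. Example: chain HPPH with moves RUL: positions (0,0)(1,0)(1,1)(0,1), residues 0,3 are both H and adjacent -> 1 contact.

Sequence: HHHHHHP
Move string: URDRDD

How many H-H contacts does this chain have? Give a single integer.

Positions: [(0, 0), (0, 1), (1, 1), (1, 0), (2, 0), (2, -1), (2, -2)]
H-H contact: residue 0 @(0,0) - residue 3 @(1, 0)

Answer: 1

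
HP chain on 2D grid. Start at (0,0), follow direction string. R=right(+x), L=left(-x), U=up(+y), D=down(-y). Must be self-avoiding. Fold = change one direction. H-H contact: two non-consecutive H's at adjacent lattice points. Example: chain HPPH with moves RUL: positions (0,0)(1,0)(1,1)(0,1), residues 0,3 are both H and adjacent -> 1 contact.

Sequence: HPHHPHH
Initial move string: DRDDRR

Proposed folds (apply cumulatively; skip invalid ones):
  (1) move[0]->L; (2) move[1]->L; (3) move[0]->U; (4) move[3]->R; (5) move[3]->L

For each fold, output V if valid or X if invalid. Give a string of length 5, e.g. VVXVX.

Initial: DRDDRR -> [(0, 0), (0, -1), (1, -1), (1, -2), (1, -3), (2, -3), (3, -3)]
Fold 1: move[0]->L => LRDDRR INVALID (collision), skipped
Fold 2: move[1]->L => DLDDRR VALID
Fold 3: move[0]->U => ULDDRR VALID
Fold 4: move[3]->R => ULDRRR INVALID (collision), skipped
Fold 5: move[3]->L => ULDLRR INVALID (collision), skipped

Answer: XVVXX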